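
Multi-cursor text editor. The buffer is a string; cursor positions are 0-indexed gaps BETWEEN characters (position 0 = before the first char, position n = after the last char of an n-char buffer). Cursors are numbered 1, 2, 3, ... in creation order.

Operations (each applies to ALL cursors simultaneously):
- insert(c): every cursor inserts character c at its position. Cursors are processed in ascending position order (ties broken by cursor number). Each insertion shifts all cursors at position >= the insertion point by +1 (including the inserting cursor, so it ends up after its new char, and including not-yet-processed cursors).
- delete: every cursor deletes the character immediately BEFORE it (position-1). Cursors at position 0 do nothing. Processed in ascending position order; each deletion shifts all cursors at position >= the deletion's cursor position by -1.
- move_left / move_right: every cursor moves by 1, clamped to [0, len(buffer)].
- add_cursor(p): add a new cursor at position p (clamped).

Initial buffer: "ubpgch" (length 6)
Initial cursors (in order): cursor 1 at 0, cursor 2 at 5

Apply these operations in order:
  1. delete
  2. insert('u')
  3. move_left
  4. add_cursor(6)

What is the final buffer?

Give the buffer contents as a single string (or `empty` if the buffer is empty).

Answer: uubpguh

Derivation:
After op 1 (delete): buffer="ubpgh" (len 5), cursors c1@0 c2@4, authorship .....
After op 2 (insert('u')): buffer="uubpguh" (len 7), cursors c1@1 c2@6, authorship 1....2.
After op 3 (move_left): buffer="uubpguh" (len 7), cursors c1@0 c2@5, authorship 1....2.
After op 4 (add_cursor(6)): buffer="uubpguh" (len 7), cursors c1@0 c2@5 c3@6, authorship 1....2.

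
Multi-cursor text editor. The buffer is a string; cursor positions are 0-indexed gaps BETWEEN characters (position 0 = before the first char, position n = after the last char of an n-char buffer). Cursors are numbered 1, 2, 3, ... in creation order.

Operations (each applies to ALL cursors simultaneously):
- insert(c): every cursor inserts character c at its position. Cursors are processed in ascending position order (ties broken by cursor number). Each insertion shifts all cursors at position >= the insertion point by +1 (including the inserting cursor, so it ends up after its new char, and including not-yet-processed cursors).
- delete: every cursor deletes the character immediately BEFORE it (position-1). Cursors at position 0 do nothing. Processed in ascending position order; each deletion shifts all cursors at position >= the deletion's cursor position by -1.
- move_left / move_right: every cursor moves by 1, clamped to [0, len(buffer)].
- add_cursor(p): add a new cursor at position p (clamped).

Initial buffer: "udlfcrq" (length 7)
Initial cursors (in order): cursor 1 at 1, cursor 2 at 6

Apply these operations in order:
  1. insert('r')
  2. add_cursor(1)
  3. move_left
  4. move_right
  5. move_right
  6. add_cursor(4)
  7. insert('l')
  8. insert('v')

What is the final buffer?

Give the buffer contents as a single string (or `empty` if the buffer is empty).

Answer: urlvdlvllvfcrrqlv

Derivation:
After op 1 (insert('r')): buffer="urdlfcrrq" (len 9), cursors c1@2 c2@8, authorship .1.....2.
After op 2 (add_cursor(1)): buffer="urdlfcrrq" (len 9), cursors c3@1 c1@2 c2@8, authorship .1.....2.
After op 3 (move_left): buffer="urdlfcrrq" (len 9), cursors c3@0 c1@1 c2@7, authorship .1.....2.
After op 4 (move_right): buffer="urdlfcrrq" (len 9), cursors c3@1 c1@2 c2@8, authorship .1.....2.
After op 5 (move_right): buffer="urdlfcrrq" (len 9), cursors c3@2 c1@3 c2@9, authorship .1.....2.
After op 6 (add_cursor(4)): buffer="urdlfcrrq" (len 9), cursors c3@2 c1@3 c4@4 c2@9, authorship .1.....2.
After op 7 (insert('l')): buffer="urldlllfcrrql" (len 13), cursors c3@3 c1@5 c4@7 c2@13, authorship .13.1.4...2.2
After op 8 (insert('v')): buffer="urlvdlvllvfcrrqlv" (len 17), cursors c3@4 c1@7 c4@10 c2@17, authorship .133.11.44...2.22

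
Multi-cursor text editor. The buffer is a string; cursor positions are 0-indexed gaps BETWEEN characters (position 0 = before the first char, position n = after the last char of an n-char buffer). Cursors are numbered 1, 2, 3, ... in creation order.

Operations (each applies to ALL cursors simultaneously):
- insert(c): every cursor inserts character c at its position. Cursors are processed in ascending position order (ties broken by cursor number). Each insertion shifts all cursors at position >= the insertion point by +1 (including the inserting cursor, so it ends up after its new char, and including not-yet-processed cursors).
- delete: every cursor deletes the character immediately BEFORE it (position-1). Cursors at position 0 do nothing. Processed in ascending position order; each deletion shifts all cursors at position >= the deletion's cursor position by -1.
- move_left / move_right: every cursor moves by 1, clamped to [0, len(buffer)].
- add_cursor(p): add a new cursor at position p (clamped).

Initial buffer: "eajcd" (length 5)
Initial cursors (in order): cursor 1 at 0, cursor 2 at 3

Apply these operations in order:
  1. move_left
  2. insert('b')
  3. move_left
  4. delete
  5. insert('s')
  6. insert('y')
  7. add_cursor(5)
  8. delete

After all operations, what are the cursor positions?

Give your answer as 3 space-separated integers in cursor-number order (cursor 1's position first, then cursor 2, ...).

After op 1 (move_left): buffer="eajcd" (len 5), cursors c1@0 c2@2, authorship .....
After op 2 (insert('b')): buffer="beabjcd" (len 7), cursors c1@1 c2@4, authorship 1..2...
After op 3 (move_left): buffer="beabjcd" (len 7), cursors c1@0 c2@3, authorship 1..2...
After op 4 (delete): buffer="bebjcd" (len 6), cursors c1@0 c2@2, authorship 1.2...
After op 5 (insert('s')): buffer="sbesbjcd" (len 8), cursors c1@1 c2@4, authorship 11.22...
After op 6 (insert('y')): buffer="sybesybjcd" (len 10), cursors c1@2 c2@6, authorship 111.222...
After op 7 (add_cursor(5)): buffer="sybesybjcd" (len 10), cursors c1@2 c3@5 c2@6, authorship 111.222...
After op 8 (delete): buffer="sbebjcd" (len 7), cursors c1@1 c2@3 c3@3, authorship 11.2...

Answer: 1 3 3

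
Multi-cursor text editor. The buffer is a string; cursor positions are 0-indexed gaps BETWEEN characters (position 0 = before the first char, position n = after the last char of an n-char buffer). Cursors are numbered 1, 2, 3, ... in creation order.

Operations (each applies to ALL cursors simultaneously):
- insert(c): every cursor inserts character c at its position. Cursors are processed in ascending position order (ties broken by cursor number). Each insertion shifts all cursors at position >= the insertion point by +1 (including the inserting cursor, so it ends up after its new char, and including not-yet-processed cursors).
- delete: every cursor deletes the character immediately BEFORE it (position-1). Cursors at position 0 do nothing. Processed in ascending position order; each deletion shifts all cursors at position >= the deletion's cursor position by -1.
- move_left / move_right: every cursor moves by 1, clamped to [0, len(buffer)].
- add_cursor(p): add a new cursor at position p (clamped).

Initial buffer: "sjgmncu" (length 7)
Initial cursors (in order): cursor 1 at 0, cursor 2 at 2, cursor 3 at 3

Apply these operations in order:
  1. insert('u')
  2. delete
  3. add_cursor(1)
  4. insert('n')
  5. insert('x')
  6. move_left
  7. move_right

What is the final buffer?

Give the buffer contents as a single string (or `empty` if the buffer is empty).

Answer: nxsnxjnxgnxmncu

Derivation:
After op 1 (insert('u')): buffer="usjugumncu" (len 10), cursors c1@1 c2@4 c3@6, authorship 1..2.3....
After op 2 (delete): buffer="sjgmncu" (len 7), cursors c1@0 c2@2 c3@3, authorship .......
After op 3 (add_cursor(1)): buffer="sjgmncu" (len 7), cursors c1@0 c4@1 c2@2 c3@3, authorship .......
After op 4 (insert('n')): buffer="nsnjngnmncu" (len 11), cursors c1@1 c4@3 c2@5 c3@7, authorship 1.4.2.3....
After op 5 (insert('x')): buffer="nxsnxjnxgnxmncu" (len 15), cursors c1@2 c4@5 c2@8 c3@11, authorship 11.44.22.33....
After op 6 (move_left): buffer="nxsnxjnxgnxmncu" (len 15), cursors c1@1 c4@4 c2@7 c3@10, authorship 11.44.22.33....
After op 7 (move_right): buffer="nxsnxjnxgnxmncu" (len 15), cursors c1@2 c4@5 c2@8 c3@11, authorship 11.44.22.33....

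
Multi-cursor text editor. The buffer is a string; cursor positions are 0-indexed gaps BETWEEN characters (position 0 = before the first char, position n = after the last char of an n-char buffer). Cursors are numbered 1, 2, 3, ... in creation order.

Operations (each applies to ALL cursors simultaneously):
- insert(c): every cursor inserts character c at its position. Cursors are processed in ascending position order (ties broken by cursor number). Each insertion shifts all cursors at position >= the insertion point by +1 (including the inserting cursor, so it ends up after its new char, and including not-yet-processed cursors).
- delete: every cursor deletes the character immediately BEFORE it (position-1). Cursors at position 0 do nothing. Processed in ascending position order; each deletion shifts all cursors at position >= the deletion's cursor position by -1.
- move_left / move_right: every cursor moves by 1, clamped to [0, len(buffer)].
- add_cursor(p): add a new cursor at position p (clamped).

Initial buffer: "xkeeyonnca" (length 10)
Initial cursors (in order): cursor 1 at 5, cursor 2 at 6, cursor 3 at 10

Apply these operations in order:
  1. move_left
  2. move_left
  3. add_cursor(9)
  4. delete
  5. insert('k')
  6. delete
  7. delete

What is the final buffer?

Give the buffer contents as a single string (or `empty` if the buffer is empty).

Answer: ya

Derivation:
After op 1 (move_left): buffer="xkeeyonnca" (len 10), cursors c1@4 c2@5 c3@9, authorship ..........
After op 2 (move_left): buffer="xkeeyonnca" (len 10), cursors c1@3 c2@4 c3@8, authorship ..........
After op 3 (add_cursor(9)): buffer="xkeeyonnca" (len 10), cursors c1@3 c2@4 c3@8 c4@9, authorship ..........
After op 4 (delete): buffer="xkyona" (len 6), cursors c1@2 c2@2 c3@5 c4@5, authorship ......
After op 5 (insert('k')): buffer="xkkkyonkka" (len 10), cursors c1@4 c2@4 c3@9 c4@9, authorship ..12...34.
After op 6 (delete): buffer="xkyona" (len 6), cursors c1@2 c2@2 c3@5 c4@5, authorship ......
After op 7 (delete): buffer="ya" (len 2), cursors c1@0 c2@0 c3@1 c4@1, authorship ..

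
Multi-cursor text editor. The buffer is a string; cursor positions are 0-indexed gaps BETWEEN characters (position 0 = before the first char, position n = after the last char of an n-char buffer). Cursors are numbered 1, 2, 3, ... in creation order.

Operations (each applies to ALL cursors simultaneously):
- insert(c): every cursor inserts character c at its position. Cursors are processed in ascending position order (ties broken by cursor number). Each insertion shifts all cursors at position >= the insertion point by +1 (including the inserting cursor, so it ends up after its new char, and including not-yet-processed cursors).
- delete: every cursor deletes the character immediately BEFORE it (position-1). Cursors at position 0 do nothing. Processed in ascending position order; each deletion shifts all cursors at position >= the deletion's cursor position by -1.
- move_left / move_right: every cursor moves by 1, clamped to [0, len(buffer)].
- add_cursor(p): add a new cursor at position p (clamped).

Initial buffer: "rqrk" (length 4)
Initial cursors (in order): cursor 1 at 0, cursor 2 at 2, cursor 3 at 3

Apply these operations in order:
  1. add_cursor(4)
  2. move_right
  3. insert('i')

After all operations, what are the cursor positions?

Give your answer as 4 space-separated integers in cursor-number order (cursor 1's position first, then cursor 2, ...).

After op 1 (add_cursor(4)): buffer="rqrk" (len 4), cursors c1@0 c2@2 c3@3 c4@4, authorship ....
After op 2 (move_right): buffer="rqrk" (len 4), cursors c1@1 c2@3 c3@4 c4@4, authorship ....
After op 3 (insert('i')): buffer="riqrikii" (len 8), cursors c1@2 c2@5 c3@8 c4@8, authorship .1..2.34

Answer: 2 5 8 8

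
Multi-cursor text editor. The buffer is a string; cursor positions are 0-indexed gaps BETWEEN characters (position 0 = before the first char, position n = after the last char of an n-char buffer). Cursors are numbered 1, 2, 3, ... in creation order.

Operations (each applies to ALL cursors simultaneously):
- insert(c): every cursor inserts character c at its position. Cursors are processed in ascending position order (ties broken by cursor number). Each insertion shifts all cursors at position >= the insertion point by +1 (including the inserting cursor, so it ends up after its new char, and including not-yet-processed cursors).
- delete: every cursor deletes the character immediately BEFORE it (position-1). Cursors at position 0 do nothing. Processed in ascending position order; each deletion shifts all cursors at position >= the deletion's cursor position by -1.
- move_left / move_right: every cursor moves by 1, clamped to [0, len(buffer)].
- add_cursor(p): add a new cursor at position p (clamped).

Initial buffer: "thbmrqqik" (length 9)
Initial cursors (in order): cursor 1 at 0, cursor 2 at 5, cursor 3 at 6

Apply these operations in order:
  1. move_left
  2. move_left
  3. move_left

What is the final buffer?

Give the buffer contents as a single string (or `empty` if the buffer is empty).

After op 1 (move_left): buffer="thbmrqqik" (len 9), cursors c1@0 c2@4 c3@5, authorship .........
After op 2 (move_left): buffer="thbmrqqik" (len 9), cursors c1@0 c2@3 c3@4, authorship .........
After op 3 (move_left): buffer="thbmrqqik" (len 9), cursors c1@0 c2@2 c3@3, authorship .........

Answer: thbmrqqik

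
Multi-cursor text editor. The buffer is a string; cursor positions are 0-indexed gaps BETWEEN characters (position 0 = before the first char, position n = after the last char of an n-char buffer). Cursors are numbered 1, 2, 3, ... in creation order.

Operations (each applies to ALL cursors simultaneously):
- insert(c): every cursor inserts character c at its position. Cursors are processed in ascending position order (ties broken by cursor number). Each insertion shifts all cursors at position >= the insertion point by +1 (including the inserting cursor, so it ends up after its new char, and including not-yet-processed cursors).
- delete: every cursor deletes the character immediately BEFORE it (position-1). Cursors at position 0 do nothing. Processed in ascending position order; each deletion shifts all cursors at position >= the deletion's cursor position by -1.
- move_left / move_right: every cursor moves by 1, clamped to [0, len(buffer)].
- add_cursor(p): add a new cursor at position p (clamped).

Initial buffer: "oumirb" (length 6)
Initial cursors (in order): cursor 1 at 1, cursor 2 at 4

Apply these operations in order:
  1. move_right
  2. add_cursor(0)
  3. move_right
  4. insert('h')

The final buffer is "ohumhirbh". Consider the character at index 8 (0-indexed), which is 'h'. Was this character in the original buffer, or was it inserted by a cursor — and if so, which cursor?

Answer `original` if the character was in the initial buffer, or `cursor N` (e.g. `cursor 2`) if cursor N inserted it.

Answer: cursor 2

Derivation:
After op 1 (move_right): buffer="oumirb" (len 6), cursors c1@2 c2@5, authorship ......
After op 2 (add_cursor(0)): buffer="oumirb" (len 6), cursors c3@0 c1@2 c2@5, authorship ......
After op 3 (move_right): buffer="oumirb" (len 6), cursors c3@1 c1@3 c2@6, authorship ......
After op 4 (insert('h')): buffer="ohumhirbh" (len 9), cursors c3@2 c1@5 c2@9, authorship .3..1...2
Authorship (.=original, N=cursor N): . 3 . . 1 . . . 2
Index 8: author = 2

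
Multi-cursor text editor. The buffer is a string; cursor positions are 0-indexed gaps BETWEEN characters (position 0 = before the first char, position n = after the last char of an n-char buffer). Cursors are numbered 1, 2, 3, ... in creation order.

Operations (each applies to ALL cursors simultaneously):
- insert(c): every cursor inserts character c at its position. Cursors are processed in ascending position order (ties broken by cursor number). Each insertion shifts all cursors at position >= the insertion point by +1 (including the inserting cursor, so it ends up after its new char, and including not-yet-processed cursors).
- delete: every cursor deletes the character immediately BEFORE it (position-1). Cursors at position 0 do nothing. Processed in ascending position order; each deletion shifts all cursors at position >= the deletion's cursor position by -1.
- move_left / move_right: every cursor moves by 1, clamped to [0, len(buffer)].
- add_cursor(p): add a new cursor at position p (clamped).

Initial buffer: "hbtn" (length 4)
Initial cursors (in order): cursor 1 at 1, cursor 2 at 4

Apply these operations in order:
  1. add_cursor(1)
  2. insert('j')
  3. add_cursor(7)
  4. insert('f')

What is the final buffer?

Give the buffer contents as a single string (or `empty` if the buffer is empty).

After op 1 (add_cursor(1)): buffer="hbtn" (len 4), cursors c1@1 c3@1 c2@4, authorship ....
After op 2 (insert('j')): buffer="hjjbtnj" (len 7), cursors c1@3 c3@3 c2@7, authorship .13...2
After op 3 (add_cursor(7)): buffer="hjjbtnj" (len 7), cursors c1@3 c3@3 c2@7 c4@7, authorship .13...2
After op 4 (insert('f')): buffer="hjjffbtnjff" (len 11), cursors c1@5 c3@5 c2@11 c4@11, authorship .1313...224

Answer: hjjffbtnjff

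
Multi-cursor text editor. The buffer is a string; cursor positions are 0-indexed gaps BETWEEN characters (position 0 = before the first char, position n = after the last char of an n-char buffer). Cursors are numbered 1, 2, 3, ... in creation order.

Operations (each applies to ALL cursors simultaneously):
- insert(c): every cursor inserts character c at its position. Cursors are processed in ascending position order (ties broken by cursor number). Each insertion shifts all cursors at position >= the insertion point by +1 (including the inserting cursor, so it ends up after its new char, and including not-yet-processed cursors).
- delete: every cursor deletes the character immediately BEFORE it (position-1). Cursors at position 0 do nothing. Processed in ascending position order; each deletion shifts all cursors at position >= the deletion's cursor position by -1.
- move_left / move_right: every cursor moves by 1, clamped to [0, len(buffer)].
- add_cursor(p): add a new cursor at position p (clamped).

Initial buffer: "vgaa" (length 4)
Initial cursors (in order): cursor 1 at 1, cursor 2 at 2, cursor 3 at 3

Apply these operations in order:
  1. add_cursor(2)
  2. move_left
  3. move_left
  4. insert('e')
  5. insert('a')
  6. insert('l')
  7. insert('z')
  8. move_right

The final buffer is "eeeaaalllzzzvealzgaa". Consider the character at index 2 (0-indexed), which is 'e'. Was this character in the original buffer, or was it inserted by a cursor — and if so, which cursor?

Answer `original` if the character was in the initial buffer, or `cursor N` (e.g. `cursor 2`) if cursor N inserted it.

After op 1 (add_cursor(2)): buffer="vgaa" (len 4), cursors c1@1 c2@2 c4@2 c3@3, authorship ....
After op 2 (move_left): buffer="vgaa" (len 4), cursors c1@0 c2@1 c4@1 c3@2, authorship ....
After op 3 (move_left): buffer="vgaa" (len 4), cursors c1@0 c2@0 c4@0 c3@1, authorship ....
After op 4 (insert('e')): buffer="eeevegaa" (len 8), cursors c1@3 c2@3 c4@3 c3@5, authorship 124.3...
After op 5 (insert('a')): buffer="eeeaaaveagaa" (len 12), cursors c1@6 c2@6 c4@6 c3@9, authorship 124124.33...
After op 6 (insert('l')): buffer="eeeaaalllvealgaa" (len 16), cursors c1@9 c2@9 c4@9 c3@13, authorship 124124124.333...
After op 7 (insert('z')): buffer="eeeaaalllzzzvealzgaa" (len 20), cursors c1@12 c2@12 c4@12 c3@17, authorship 124124124124.3333...
After op 8 (move_right): buffer="eeeaaalllzzzvealzgaa" (len 20), cursors c1@13 c2@13 c4@13 c3@18, authorship 124124124124.3333...
Authorship (.=original, N=cursor N): 1 2 4 1 2 4 1 2 4 1 2 4 . 3 3 3 3 . . .
Index 2: author = 4

Answer: cursor 4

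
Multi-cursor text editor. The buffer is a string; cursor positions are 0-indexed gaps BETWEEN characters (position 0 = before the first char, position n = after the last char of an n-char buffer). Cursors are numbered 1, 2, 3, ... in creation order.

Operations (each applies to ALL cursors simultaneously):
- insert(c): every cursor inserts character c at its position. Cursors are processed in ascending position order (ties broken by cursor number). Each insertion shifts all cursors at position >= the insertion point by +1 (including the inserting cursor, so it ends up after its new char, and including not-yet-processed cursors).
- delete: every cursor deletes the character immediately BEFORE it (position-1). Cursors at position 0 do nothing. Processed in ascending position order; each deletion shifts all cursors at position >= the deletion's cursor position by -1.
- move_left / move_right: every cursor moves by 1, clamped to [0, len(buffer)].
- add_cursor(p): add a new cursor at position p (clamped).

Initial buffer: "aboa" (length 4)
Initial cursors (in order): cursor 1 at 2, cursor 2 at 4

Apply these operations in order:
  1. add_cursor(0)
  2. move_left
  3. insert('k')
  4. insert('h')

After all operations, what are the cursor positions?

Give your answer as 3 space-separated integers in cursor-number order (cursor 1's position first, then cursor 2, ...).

Answer: 5 9 2

Derivation:
After op 1 (add_cursor(0)): buffer="aboa" (len 4), cursors c3@0 c1@2 c2@4, authorship ....
After op 2 (move_left): buffer="aboa" (len 4), cursors c3@0 c1@1 c2@3, authorship ....
After op 3 (insert('k')): buffer="kakboka" (len 7), cursors c3@1 c1@3 c2@6, authorship 3.1..2.
After op 4 (insert('h')): buffer="khakhbokha" (len 10), cursors c3@2 c1@5 c2@9, authorship 33.11..22.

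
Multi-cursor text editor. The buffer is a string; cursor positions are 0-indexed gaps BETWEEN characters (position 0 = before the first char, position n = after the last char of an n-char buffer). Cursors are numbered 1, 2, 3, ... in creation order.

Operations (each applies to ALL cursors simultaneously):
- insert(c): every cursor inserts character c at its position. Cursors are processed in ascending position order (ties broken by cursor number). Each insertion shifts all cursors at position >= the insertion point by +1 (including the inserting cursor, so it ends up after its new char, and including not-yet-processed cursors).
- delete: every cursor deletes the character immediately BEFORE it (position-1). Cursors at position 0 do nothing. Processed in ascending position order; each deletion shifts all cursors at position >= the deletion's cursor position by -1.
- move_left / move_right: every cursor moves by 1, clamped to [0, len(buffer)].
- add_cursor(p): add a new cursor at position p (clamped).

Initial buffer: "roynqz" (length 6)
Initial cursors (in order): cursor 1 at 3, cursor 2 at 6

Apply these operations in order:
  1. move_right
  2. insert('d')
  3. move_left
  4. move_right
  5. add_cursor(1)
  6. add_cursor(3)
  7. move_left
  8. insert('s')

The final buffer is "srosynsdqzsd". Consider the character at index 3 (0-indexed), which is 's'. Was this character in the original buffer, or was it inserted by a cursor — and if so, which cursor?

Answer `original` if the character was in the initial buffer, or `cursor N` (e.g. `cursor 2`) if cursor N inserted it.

Answer: cursor 4

Derivation:
After op 1 (move_right): buffer="roynqz" (len 6), cursors c1@4 c2@6, authorship ......
After op 2 (insert('d')): buffer="royndqzd" (len 8), cursors c1@5 c2@8, authorship ....1..2
After op 3 (move_left): buffer="royndqzd" (len 8), cursors c1@4 c2@7, authorship ....1..2
After op 4 (move_right): buffer="royndqzd" (len 8), cursors c1@5 c2@8, authorship ....1..2
After op 5 (add_cursor(1)): buffer="royndqzd" (len 8), cursors c3@1 c1@5 c2@8, authorship ....1..2
After op 6 (add_cursor(3)): buffer="royndqzd" (len 8), cursors c3@1 c4@3 c1@5 c2@8, authorship ....1..2
After op 7 (move_left): buffer="royndqzd" (len 8), cursors c3@0 c4@2 c1@4 c2@7, authorship ....1..2
After op 8 (insert('s')): buffer="srosynsdqzsd" (len 12), cursors c3@1 c4@4 c1@7 c2@11, authorship 3..4..11..22
Authorship (.=original, N=cursor N): 3 . . 4 . . 1 1 . . 2 2
Index 3: author = 4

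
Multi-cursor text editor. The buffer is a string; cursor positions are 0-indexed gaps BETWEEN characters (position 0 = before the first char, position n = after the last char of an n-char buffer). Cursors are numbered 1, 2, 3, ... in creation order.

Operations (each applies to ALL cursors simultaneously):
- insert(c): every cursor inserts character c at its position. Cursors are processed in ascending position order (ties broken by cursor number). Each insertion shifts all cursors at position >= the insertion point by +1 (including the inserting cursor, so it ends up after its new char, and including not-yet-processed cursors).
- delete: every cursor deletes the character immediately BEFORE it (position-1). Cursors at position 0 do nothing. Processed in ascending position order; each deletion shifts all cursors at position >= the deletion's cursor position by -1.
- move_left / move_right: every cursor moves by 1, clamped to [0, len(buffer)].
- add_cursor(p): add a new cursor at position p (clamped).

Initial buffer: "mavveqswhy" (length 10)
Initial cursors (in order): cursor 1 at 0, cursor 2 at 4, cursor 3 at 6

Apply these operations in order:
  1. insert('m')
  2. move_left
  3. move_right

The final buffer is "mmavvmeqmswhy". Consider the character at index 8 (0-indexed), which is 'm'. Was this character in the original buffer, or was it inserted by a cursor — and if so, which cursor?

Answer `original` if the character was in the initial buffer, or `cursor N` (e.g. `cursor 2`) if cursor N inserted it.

After op 1 (insert('m')): buffer="mmavvmeqmswhy" (len 13), cursors c1@1 c2@6 c3@9, authorship 1....2..3....
After op 2 (move_left): buffer="mmavvmeqmswhy" (len 13), cursors c1@0 c2@5 c3@8, authorship 1....2..3....
After op 3 (move_right): buffer="mmavvmeqmswhy" (len 13), cursors c1@1 c2@6 c3@9, authorship 1....2..3....
Authorship (.=original, N=cursor N): 1 . . . . 2 . . 3 . . . .
Index 8: author = 3

Answer: cursor 3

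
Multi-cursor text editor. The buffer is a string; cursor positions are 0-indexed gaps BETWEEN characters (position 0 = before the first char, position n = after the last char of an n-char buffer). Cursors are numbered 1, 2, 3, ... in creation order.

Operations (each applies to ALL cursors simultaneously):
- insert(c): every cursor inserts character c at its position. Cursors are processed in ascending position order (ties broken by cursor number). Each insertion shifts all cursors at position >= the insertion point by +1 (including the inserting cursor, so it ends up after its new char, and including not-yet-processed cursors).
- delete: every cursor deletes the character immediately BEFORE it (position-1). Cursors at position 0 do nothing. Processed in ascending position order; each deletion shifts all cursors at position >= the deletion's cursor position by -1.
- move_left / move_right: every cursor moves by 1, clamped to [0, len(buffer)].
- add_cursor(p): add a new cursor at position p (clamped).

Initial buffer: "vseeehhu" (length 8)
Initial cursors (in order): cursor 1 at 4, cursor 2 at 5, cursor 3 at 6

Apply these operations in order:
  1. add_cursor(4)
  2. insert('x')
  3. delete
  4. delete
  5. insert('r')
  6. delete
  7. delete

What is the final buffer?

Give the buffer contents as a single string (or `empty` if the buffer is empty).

Answer: hu

Derivation:
After op 1 (add_cursor(4)): buffer="vseeehhu" (len 8), cursors c1@4 c4@4 c2@5 c3@6, authorship ........
After op 2 (insert('x')): buffer="vseexxexhxhu" (len 12), cursors c1@6 c4@6 c2@8 c3@10, authorship ....14.2.3..
After op 3 (delete): buffer="vseeehhu" (len 8), cursors c1@4 c4@4 c2@5 c3@6, authorship ........
After op 4 (delete): buffer="vshu" (len 4), cursors c1@2 c2@2 c3@2 c4@2, authorship ....
After op 5 (insert('r')): buffer="vsrrrrhu" (len 8), cursors c1@6 c2@6 c3@6 c4@6, authorship ..1234..
After op 6 (delete): buffer="vshu" (len 4), cursors c1@2 c2@2 c3@2 c4@2, authorship ....
After op 7 (delete): buffer="hu" (len 2), cursors c1@0 c2@0 c3@0 c4@0, authorship ..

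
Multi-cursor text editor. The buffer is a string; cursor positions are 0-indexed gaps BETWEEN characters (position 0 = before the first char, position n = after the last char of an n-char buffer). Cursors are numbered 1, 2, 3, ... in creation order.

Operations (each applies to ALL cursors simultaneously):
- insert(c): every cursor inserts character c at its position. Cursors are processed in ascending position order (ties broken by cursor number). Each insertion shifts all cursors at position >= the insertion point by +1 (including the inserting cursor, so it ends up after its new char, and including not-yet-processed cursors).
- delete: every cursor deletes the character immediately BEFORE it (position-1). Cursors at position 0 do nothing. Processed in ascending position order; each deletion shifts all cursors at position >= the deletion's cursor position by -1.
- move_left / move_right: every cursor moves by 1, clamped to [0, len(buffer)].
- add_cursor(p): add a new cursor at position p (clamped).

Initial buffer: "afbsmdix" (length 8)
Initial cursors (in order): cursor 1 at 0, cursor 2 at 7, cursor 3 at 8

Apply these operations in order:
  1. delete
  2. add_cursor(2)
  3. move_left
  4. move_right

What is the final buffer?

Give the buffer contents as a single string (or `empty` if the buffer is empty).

After op 1 (delete): buffer="afbsmd" (len 6), cursors c1@0 c2@6 c3@6, authorship ......
After op 2 (add_cursor(2)): buffer="afbsmd" (len 6), cursors c1@0 c4@2 c2@6 c3@6, authorship ......
After op 3 (move_left): buffer="afbsmd" (len 6), cursors c1@0 c4@1 c2@5 c3@5, authorship ......
After op 4 (move_right): buffer="afbsmd" (len 6), cursors c1@1 c4@2 c2@6 c3@6, authorship ......

Answer: afbsmd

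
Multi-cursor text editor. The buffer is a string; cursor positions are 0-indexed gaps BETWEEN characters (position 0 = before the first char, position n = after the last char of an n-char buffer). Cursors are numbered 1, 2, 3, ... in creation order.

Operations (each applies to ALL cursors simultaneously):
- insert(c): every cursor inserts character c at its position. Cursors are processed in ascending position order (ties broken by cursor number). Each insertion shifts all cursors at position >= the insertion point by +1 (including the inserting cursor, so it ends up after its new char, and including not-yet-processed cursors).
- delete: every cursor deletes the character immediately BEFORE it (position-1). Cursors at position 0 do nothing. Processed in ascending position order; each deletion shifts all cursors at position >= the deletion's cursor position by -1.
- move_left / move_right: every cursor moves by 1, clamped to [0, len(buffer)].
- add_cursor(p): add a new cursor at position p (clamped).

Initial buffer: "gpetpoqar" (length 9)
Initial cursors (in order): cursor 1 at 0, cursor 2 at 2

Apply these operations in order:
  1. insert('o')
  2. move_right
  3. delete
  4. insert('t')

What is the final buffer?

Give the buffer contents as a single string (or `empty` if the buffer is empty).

Answer: otpottpoqar

Derivation:
After op 1 (insert('o')): buffer="ogpoetpoqar" (len 11), cursors c1@1 c2@4, authorship 1..2.......
After op 2 (move_right): buffer="ogpoetpoqar" (len 11), cursors c1@2 c2@5, authorship 1..2.......
After op 3 (delete): buffer="opotpoqar" (len 9), cursors c1@1 c2@3, authorship 1.2......
After op 4 (insert('t')): buffer="otpottpoqar" (len 11), cursors c1@2 c2@5, authorship 11.22......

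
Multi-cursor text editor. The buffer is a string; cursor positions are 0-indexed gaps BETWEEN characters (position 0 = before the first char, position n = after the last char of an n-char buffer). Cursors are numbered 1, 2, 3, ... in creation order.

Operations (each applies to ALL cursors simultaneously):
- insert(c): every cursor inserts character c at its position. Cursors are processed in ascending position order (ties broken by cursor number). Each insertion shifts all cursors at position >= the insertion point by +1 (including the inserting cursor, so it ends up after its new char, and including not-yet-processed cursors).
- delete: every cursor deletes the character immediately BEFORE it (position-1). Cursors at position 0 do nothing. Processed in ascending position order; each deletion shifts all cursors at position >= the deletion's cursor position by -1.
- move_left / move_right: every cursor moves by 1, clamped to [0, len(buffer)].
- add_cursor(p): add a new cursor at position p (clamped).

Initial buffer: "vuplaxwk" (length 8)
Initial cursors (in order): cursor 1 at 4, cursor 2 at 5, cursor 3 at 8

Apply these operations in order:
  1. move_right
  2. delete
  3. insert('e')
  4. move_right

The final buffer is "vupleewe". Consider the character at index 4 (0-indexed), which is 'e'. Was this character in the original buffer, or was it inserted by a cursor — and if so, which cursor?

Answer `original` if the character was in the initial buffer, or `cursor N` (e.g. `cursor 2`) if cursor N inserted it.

Answer: cursor 1

Derivation:
After op 1 (move_right): buffer="vuplaxwk" (len 8), cursors c1@5 c2@6 c3@8, authorship ........
After op 2 (delete): buffer="vuplw" (len 5), cursors c1@4 c2@4 c3@5, authorship .....
After op 3 (insert('e')): buffer="vupleewe" (len 8), cursors c1@6 c2@6 c3@8, authorship ....12.3
After op 4 (move_right): buffer="vupleewe" (len 8), cursors c1@7 c2@7 c3@8, authorship ....12.3
Authorship (.=original, N=cursor N): . . . . 1 2 . 3
Index 4: author = 1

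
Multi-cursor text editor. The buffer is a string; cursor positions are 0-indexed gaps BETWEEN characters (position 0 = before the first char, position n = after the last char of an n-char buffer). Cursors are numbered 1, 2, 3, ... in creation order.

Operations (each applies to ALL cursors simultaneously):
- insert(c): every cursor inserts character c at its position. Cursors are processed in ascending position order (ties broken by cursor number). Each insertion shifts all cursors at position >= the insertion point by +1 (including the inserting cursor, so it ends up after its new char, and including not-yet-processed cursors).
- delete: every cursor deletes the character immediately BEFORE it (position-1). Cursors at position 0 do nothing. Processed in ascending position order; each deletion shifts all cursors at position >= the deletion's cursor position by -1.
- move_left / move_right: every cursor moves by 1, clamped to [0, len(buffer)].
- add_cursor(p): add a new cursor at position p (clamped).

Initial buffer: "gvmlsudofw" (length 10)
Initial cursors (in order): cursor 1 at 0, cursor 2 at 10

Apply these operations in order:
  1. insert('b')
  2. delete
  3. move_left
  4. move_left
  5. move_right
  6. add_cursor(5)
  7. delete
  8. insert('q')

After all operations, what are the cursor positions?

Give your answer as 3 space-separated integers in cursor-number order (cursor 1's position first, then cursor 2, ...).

Answer: 1 9 5

Derivation:
After op 1 (insert('b')): buffer="bgvmlsudofwb" (len 12), cursors c1@1 c2@12, authorship 1..........2
After op 2 (delete): buffer="gvmlsudofw" (len 10), cursors c1@0 c2@10, authorship ..........
After op 3 (move_left): buffer="gvmlsudofw" (len 10), cursors c1@0 c2@9, authorship ..........
After op 4 (move_left): buffer="gvmlsudofw" (len 10), cursors c1@0 c2@8, authorship ..........
After op 5 (move_right): buffer="gvmlsudofw" (len 10), cursors c1@1 c2@9, authorship ..........
After op 6 (add_cursor(5)): buffer="gvmlsudofw" (len 10), cursors c1@1 c3@5 c2@9, authorship ..........
After op 7 (delete): buffer="vmludow" (len 7), cursors c1@0 c3@3 c2@6, authorship .......
After op 8 (insert('q')): buffer="qvmlqudoqw" (len 10), cursors c1@1 c3@5 c2@9, authorship 1...3...2.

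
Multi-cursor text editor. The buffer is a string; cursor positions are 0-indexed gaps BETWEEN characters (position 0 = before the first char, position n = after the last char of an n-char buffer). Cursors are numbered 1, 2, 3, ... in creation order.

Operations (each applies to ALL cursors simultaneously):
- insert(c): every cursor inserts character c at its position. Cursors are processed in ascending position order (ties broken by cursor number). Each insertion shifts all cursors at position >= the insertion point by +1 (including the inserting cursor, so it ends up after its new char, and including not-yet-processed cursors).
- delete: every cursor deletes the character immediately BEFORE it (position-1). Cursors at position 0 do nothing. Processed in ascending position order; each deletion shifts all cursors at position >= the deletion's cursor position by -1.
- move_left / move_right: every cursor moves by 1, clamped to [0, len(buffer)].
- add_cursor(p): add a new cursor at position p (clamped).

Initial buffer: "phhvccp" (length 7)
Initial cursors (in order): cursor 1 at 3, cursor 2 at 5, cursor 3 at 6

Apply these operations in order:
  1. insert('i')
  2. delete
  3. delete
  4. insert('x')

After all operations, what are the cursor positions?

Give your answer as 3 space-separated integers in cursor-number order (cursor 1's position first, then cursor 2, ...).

After op 1 (insert('i')): buffer="phhivcicip" (len 10), cursors c1@4 c2@7 c3@9, authorship ...1..2.3.
After op 2 (delete): buffer="phhvccp" (len 7), cursors c1@3 c2@5 c3@6, authorship .......
After op 3 (delete): buffer="phvp" (len 4), cursors c1@2 c2@3 c3@3, authorship ....
After op 4 (insert('x')): buffer="phxvxxp" (len 7), cursors c1@3 c2@6 c3@6, authorship ..1.23.

Answer: 3 6 6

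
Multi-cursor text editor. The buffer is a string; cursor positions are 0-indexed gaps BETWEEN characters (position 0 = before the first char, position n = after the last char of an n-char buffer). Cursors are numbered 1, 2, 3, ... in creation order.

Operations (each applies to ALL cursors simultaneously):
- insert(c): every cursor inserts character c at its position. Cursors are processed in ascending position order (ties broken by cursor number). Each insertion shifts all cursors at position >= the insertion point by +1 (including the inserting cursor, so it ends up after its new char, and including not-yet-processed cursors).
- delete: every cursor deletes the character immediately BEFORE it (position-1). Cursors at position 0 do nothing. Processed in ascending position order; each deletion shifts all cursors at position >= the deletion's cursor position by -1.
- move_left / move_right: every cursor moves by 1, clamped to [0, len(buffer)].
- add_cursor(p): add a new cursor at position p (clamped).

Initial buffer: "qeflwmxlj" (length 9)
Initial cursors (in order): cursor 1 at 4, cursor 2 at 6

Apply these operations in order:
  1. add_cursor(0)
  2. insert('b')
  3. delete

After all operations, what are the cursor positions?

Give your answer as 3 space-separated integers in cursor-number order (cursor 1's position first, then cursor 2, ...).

After op 1 (add_cursor(0)): buffer="qeflwmxlj" (len 9), cursors c3@0 c1@4 c2@6, authorship .........
After op 2 (insert('b')): buffer="bqeflbwmbxlj" (len 12), cursors c3@1 c1@6 c2@9, authorship 3....1..2...
After op 3 (delete): buffer="qeflwmxlj" (len 9), cursors c3@0 c1@4 c2@6, authorship .........

Answer: 4 6 0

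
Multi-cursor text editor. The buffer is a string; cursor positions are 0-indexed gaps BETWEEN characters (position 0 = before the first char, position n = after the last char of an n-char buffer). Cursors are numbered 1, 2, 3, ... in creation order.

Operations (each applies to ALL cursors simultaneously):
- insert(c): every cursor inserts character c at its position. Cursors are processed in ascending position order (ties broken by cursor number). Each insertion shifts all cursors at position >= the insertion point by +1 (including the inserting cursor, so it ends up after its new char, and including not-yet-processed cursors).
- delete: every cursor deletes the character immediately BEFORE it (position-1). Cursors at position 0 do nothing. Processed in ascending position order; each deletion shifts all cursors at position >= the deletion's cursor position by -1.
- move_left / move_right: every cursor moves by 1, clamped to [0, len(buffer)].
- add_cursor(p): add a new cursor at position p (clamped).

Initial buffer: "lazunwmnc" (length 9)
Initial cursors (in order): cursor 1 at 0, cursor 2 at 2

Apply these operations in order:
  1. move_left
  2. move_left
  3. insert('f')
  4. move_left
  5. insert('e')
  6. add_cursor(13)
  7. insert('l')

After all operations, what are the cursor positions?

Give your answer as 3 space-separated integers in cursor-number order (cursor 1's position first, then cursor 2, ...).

After op 1 (move_left): buffer="lazunwmnc" (len 9), cursors c1@0 c2@1, authorship .........
After op 2 (move_left): buffer="lazunwmnc" (len 9), cursors c1@0 c2@0, authorship .........
After op 3 (insert('f')): buffer="fflazunwmnc" (len 11), cursors c1@2 c2@2, authorship 12.........
After op 4 (move_left): buffer="fflazunwmnc" (len 11), cursors c1@1 c2@1, authorship 12.........
After op 5 (insert('e')): buffer="feeflazunwmnc" (len 13), cursors c1@3 c2@3, authorship 1122.........
After op 6 (add_cursor(13)): buffer="feeflazunwmnc" (len 13), cursors c1@3 c2@3 c3@13, authorship 1122.........
After op 7 (insert('l')): buffer="feellflazunwmncl" (len 16), cursors c1@5 c2@5 c3@16, authorship 112122.........3

Answer: 5 5 16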